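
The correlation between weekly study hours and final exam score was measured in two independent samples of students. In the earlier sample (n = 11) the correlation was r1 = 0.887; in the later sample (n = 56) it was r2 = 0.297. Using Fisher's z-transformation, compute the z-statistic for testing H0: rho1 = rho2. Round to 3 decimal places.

2.904

Fisher z-transforms: z1 = atanh(0.887) = 1.407678, z2 = atanh(0.297) = 0.306226; difference d = 1.101452
Var(d) = 1/8 + 1/53 = 0.1250000 + 0.0188679 = 0.1438679
z = d/√Var(d) = 1.101452 / √0.1438679 = 1.101452 / 0.379299 = 2.904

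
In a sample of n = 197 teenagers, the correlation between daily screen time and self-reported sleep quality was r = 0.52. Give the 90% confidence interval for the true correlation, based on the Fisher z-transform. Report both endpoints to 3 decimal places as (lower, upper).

(0.429, 0.601)

z_r = atanh(0.52) = 0.576340;  SE = 1/√(n−3) = 1/√194 = 0.071796
z-limits: 0.576340 ± 1.645·0.071796 = 0.576340 ± 0.118104 = [0.458236, 0.694444]
ρ-limits: (tanh 0.458236, tanh 0.694444) = (0.429, 0.601)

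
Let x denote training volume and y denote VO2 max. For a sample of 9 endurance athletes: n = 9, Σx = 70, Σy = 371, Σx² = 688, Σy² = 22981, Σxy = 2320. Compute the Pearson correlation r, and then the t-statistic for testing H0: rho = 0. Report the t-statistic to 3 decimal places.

S_xy = nΣxy − ΣxΣy = 9·2320 − 70·371 = 20880 − 25970 = -5090
S_xx = nΣx² − (Σx)² = 9·688 − 70² = 6192 − 4900 = 1292
S_yy = nΣy² − (Σy)² = 9·22981 − 371² = 206829 − 137641 = 69188
r = S_xy / √(S_xx·S_yy) = -5090 / √(1292·69188) = -5090 / √89390896 = -5090 / 9454.6759 = -0.5384
t = r·√(n−2)/√(1−r²) = -0.5384·√7 / √(1−0.289875) = -1.424473 / 0.842689 = -1.690

-1.690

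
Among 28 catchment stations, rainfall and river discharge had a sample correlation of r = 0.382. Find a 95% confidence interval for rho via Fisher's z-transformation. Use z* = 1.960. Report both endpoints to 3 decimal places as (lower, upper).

(0.010, 0.661)

Fisher z: z_r = atanh(r) = ½·ln((1+0.382)/(1−0.382)) = 0.402399
SE(z) = 1/√(n−3) = 1/√25 = 0.200000
95% ⇒ z* = 1.960; margin = 1.960·0.200000 = 0.392000
CI on z-scale: (0.010399, 0.794399)
Back-transform: tanh(0.010399) = 0.010399, tanh(0.794399) = 0.660894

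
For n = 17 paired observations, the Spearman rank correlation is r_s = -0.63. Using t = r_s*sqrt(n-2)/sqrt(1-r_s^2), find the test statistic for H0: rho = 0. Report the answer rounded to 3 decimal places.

-3.142

t = r_s·√(n−2) / √(1−r_s²) with r_s = -0.63, n = 17
  = -0.63·√15 / √(1 − 0.3969)
  = -0.63·3.872983 / 0.776595
  = -2.439979 / 0.776595 = -3.142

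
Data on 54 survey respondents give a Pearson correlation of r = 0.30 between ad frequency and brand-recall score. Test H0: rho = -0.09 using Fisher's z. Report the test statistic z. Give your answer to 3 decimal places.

2.855

z_r = atanh(0.30) = 0.309520,  z_0 = atanh(-0.09) = -0.090244
SE = 1/√(n−3) = 1/√51 = 0.140028
z = (z_r − z_0)/SE = (0.309520 − (-0.090244)) / 0.140028 = 0.399764 / 0.140028 = 2.855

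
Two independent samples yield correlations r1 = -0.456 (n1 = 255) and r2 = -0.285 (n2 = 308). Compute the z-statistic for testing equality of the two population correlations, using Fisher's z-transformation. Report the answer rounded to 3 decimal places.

z1 = atanh(-0.456) = -0.492249,  z2 = atanh(-0.285) = -0.293116
SE = √(1/(n1−3) + 1/(n2−3)) = √(1/252 + 1/305) = √(0.0039683 + 0.0032787) = √0.0072470 = 0.085129
z = (z1 − z2)/SE = (-0.492249 − (-0.293116)) / 0.085129 = -0.199133 / 0.085129 = -2.339

-2.339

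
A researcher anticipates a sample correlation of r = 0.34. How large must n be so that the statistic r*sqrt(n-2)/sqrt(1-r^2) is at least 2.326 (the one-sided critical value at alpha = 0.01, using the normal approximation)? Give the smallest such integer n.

44

r√(n−2)/√(1−r²) ≥ 2.326  ⇔  n−2 ≥ (2.326)²·(1−r²)/r²
(1−r²)/r² = (1−0.1156)/0.1156 = 7.6505
n ≥ 2 + 5.410276·7.6505 = 2 + 41.3913 = 43.3913
⌈43.3913⌉ = 44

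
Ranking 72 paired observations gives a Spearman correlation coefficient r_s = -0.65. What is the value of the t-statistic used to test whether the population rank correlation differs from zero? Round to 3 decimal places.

-7.156

t = r_s·√(n−2) / √(1−r_s²) with r_s = -0.65, n = 72
  = -0.65·√70 / √(1 − 0.4225)
  = -0.65·8.366600 / 0.759934
  = -5.438290 / 0.759934 = -7.156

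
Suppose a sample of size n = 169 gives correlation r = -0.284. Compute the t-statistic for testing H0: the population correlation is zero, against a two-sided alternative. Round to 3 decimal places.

1 − r² = 1 − 0.080656 = 0.919344;  √(1−r²) = 0.958824
√(n−2) = √167 = 12.922848
t = r·√(n−2)/√(1−r²) = -0.284 · 12.922848 / 0.958824 = -3.828

-3.828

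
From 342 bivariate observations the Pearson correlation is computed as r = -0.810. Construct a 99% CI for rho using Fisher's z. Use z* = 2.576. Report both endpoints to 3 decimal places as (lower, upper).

(-0.853, -0.756)

z_r = atanh(-0.810) = -1.127029;  SE = 1/√(n−3) = 1/√339 = 0.054313
z-limits: -1.127029 ± 2.576·0.054313 = -1.127029 ± 0.139910 = [-1.266939, -0.987119]
ρ-limits: (tanh -1.266939, tanh -0.987119) = (-0.853, -0.756)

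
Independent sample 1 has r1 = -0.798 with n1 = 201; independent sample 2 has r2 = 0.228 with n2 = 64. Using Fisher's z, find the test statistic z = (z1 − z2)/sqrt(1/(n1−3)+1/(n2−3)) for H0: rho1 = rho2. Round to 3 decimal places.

-9.049

Fisher z-transforms: z1 = atanh(-0.798) = -1.093081, z2 = atanh(0.228) = 0.232079; difference d = -1.325160
Var(d) = 1/198 + 1/61 = 0.0050505 + 0.0163934 = 0.0214439
z = d/√Var(d) = -1.325160 / √0.0214439 = -1.325160 / 0.146437 = -9.049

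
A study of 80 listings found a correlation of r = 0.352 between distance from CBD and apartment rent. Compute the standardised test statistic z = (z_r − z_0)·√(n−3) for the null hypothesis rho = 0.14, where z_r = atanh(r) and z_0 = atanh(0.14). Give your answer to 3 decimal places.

1.990

Fisher z: atanh(0.352) = 0.367725, atanh(0.14) = 0.140926
z = (z_r − z_0)·√(n−3) = (0.367725 − 0.140926)·√77 = 0.226799 · 8.774964 = 1.990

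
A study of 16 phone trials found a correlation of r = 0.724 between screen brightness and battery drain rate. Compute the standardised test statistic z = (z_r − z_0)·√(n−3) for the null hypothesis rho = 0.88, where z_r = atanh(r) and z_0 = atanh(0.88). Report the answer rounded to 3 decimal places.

-1.658

z_r = atanh(0.724) = 0.916001,  z_0 = atanh(0.88) = 1.375768
SE = 1/√(n−3) = 1/√13 = 0.277350
z = (z_r − z_0)/SE = (0.916001 − 1.375768) / 0.277350 = -0.459767 / 0.277350 = -1.658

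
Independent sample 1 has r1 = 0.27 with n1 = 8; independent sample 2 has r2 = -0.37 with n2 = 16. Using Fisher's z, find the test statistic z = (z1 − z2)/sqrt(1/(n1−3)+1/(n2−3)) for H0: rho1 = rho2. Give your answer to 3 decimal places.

Fisher z-transforms: z1 = atanh(0.27) = 0.276864, z2 = atanh(-0.37) = -0.388423; difference d = 0.665287
Var(d) = 1/5 + 1/13 = 0.2000000 + 0.0769231 = 0.2769231
z = d/√Var(d) = 0.665287 / √0.2769231 = 0.665287 / 0.526235 = 1.264

1.264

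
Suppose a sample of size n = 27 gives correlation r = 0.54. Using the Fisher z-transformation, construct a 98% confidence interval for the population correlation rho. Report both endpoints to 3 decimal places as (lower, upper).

Fisher z: z_r = atanh(r) = ½·ln((1+0.54)/(1−0.54)) = 0.604156
SE(z) = 1/√(n−3) = 1/√24 = 0.204124
98% ⇒ z* = 2.326; margin = 2.326·0.204124 = 0.474792
CI on z-scale: (0.129364, 1.078948)
Back-transform: tanh(0.129364) = 0.128647, tanh(1.078948) = 0.792809

(0.129, 0.793)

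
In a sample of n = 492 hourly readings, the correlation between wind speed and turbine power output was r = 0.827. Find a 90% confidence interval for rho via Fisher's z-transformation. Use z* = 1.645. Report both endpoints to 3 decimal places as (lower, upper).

(0.802, 0.849)

z_r = atanh(0.827) = 1.178569;  SE = 1/√(n−3) = 1/√489 = 0.045222
z-limits: 1.178569 ± 1.645·0.045222 = 1.178569 ± 0.074390 = [1.104179, 1.252959]
ρ-limits: (tanh 1.104179, tanh 1.252959) = (0.802, 0.849)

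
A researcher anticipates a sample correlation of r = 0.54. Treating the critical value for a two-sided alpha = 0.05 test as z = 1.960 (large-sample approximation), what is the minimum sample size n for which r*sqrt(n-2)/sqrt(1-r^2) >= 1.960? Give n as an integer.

Need r·√(n−2)/√(1−r²) ≥ 1.960
√(n−2) ≥ 1.960·√(1−0.2916) / 0.54 = 1.960·0.841665 / 0.54 = 3.0549
n−2 ≥ 9.3324  ⇒  n ≥ 11.3324
Smallest integer n = 12

12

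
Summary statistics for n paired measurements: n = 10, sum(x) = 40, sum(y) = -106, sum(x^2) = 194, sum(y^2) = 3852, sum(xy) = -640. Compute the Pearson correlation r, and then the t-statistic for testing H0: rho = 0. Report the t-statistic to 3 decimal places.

Numerator: nΣxy − (Σx)(Σy) = 10·(-640) − (40)(-106) = -2160
Denominator: √[(nΣx²−(Σx)²)(nΣy²−(Σy)²)]
  nΣx²−(Σx)² = 10·194 − 1600 = 340;  nΣy²−(Σy)² = 10·3852 − 11236 = 27284
  √(340·27284) = √9276560 = 3045.7446
r = -2160 / 3045.7446 = -0.7092
t = r·√(n−2)/√(1−r²) = -0.7092·√8 / √(1−0.502965) = -2.005921 / 0.705007 = -2.845

-2.845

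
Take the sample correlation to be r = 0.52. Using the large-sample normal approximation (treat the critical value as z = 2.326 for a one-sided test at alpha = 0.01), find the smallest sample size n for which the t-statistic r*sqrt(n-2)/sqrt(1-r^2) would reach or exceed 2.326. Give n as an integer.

17

Need r·√(n−2)/√(1−r²) ≥ 2.326
√(n−2) ≥ 2.326·√(1−0.2704) / 0.52 = 2.326·0.854166 / 0.52 = 3.8208
n−2 ≥ 14.5985  ⇒  n ≥ 16.5985
Smallest integer n = 17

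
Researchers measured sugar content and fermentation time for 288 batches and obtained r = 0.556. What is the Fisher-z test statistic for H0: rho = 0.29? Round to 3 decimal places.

Fisher z: atanh(0.556) = 0.627025, atanh(0.29) = 0.298566
z = (z_r − z_0)·√(n−3) = (0.627025 − 0.298566)·√285 = 0.328459 · 16.881943 = 5.545

5.545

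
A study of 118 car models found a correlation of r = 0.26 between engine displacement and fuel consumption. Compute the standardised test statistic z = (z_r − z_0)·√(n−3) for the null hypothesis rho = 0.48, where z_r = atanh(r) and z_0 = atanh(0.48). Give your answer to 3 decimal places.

-2.755

Fisher z: atanh(0.26) = 0.266108, atanh(0.48) = 0.522984
z = (z_r − z_0)·√(n−3) = (0.266108 − 0.522984)·√115 = -0.256876 · 10.723805 = -2.755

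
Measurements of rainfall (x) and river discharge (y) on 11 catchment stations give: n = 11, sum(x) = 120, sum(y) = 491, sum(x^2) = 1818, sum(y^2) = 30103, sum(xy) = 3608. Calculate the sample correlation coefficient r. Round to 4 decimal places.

S_xy = nΣxy − ΣxΣy = 11·3608 − 120·491 = 39688 − 58920 = -19232
S_xx = nΣx² − (Σx)² = 11·1818 − 120² = 19998 − 14400 = 5598
S_yy = nΣy² − (Σy)² = 11·30103 − 491² = 331133 − 241081 = 90052
r = S_xy / √(S_xx·S_yy) = -19232 / √(5598·90052) = -19232 / √504111096 = -19232 / 22452.4185 = -0.8566

-0.8566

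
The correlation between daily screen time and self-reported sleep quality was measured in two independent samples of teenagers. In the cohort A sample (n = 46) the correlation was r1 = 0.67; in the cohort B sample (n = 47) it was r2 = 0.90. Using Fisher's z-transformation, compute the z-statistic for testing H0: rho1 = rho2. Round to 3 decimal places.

-3.085

Fisher z-transforms: z1 = atanh(0.67) = 0.810743, z2 = atanh(0.90) = 1.472219; difference d = -0.661476
Var(d) = 1/43 + 1/44 = 0.0232558 + 0.0227273 = 0.0459831
z = d/√Var(d) = -0.661476 / √0.0459831 = -0.661476 / 0.214437 = -3.085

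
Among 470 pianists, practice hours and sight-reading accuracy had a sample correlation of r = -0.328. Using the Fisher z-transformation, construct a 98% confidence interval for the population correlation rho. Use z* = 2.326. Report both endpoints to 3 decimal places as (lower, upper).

(-0.420, -0.229)

z_r = atanh(-0.328) = -0.340585;  SE = 1/√(n−3) = 1/√467 = 0.046274
z-limits: -0.340585 ± 2.326·0.046274 = -0.340585 ± 0.107633 = [-0.448218, -0.232952]
ρ-limits: (tanh -0.448218, tanh -0.232952) = (-0.420, -0.229)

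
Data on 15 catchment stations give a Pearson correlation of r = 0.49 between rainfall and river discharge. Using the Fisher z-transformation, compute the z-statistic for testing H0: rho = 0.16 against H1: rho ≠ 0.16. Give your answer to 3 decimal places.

1.298

Fisher z: atanh(0.49) = 0.536060, atanh(0.16) = 0.161387
z = (z_r − z_0)·√(n−3) = (0.536060 − 0.161387)·√12 = 0.374673 · 3.464102 = 1.298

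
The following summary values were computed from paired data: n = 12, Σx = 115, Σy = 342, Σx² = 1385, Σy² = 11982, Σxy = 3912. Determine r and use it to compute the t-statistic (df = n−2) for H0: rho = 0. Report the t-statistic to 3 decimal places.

S_xy = nΣxy − ΣxΣy = 12·3912 − 115·342 = 46944 − 39330 = 7614
S_xx = nΣx² − (Σx)² = 12·1385 − 115² = 16620 − 13225 = 3395
S_yy = nΣy² − (Σy)² = 12·11982 − 342² = 143784 − 116964 = 26820
r = S_xy / √(S_xx·S_yy) = 7614 / √(3395·26820) = 7614 / √91053900 = 7614 / 9542.2167 = 0.7979
t = r·√(n−2)/√(1−r²) = 0.7979·√10 / √(1−0.636644) = 2.523181 / 0.602790 = 4.186

4.186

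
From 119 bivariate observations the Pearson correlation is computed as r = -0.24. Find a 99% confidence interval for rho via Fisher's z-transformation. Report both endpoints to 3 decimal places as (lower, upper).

(-0.449, -0.006)

z_r = atanh(-0.24) = -0.244774;  SE = 1/√(n−3) = 1/√116 = 0.092848
z-limits: -0.244774 ± 2.576·0.092848 = -0.244774 ± 0.239176 = [-0.483950, -0.005598]
ρ-limits: (tanh -0.483950, tanh -0.005598) = (-0.449, -0.006)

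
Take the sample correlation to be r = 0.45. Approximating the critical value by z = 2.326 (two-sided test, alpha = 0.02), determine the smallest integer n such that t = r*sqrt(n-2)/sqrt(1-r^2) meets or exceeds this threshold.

24

r√(n−2)/√(1−r²) ≥ 2.326  ⇔  n−2 ≥ (2.326)²·(1−r²)/r²
(1−r²)/r² = (1−0.2025)/0.2025 = 3.9383
n ≥ 2 + 5.410276·3.9383 = 2 + 21.3073 = 23.3073
⌈23.3073⌉ = 24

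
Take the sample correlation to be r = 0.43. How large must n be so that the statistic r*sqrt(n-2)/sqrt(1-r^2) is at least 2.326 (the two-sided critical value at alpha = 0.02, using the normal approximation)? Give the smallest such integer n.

Need r·√(n−2)/√(1−r²) ≥ 2.326
√(n−2) ≥ 2.326·√(1−0.1849) / 0.43 = 2.326·0.902829 / 0.43 = 4.8837
n−2 ≥ 23.8505  ⇒  n ≥ 25.8505
Smallest integer n = 26

26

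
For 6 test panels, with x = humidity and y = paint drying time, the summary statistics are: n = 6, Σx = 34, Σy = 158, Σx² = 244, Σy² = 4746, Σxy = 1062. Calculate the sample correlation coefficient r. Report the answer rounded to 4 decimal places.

0.9615

Numerator: nΣxy − (Σx)(Σy) = 6·1062 − (34)(158) = 1000
Denominator: √[(nΣx²−(Σx)²)(nΣy²−(Σy)²)]
  nΣx²−(Σx)² = 6·244 − 1156 = 308;  nΣy²−(Σy)² = 6·4746 − 24964 = 3512
  √(308·3512) = √1081696 = 1040.0462
r = 1000 / 1040.0462 = 0.9615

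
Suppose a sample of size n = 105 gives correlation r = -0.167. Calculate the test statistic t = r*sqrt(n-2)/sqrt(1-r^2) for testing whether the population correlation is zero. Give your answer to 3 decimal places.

-1.719

1 − r² = 1 − 0.027889 = 0.972111;  √(1−r²) = 0.985957
√(n−2) = √103 = 10.148892
t = r·√(n−2)/√(1−r²) = -0.167 · 10.148892 / 0.985957 = -1.719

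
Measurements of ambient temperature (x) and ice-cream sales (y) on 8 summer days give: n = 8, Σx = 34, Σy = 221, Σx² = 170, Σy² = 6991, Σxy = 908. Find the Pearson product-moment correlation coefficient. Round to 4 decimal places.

Numerator: nΣxy − (Σx)(Σy) = 8·908 − (34)(221) = -250
Denominator: √[(nΣx²−(Σx)²)(nΣy²−(Σy)²)]
  nΣx²−(Σx)² = 8·170 − 1156 = 204;  nΣy²−(Σy)² = 8·6991 − 48841 = 7087
  √(204·7087) = √1445748 = 1202.3926
r = -250 / 1202.3926 = -0.2079

-0.2079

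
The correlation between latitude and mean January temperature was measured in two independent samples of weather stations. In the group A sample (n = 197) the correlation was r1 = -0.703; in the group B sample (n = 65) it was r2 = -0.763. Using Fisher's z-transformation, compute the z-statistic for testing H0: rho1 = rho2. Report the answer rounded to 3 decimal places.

0.892

z1 = atanh(-0.703) = -0.873207,  z2 = atanh(-0.763) = -1.003356
SE = √(1/(n1−3) + 1/(n2−3)) = √(1/194 + 1/62) = √(0.0051546 + 0.0161290) = √0.0212836 = 0.145889
z = (z1 − z2)/SE = (-0.873207 − (-1.003356)) / 0.145889 = 0.130149 / 0.145889 = 0.892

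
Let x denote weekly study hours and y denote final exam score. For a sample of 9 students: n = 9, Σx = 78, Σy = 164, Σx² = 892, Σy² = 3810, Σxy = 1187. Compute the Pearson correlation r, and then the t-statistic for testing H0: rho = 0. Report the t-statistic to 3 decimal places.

-1.771

Numerator: nΣxy − (Σx)(Σy) = 9·1187 − (78)(164) = -2109
Denominator: √[(nΣx²−(Σx)²)(nΣy²−(Σy)²)]
  nΣx²−(Σx)² = 9·892 − 6084 = 1944;  nΣy²−(Σy)² = 9·3810 − 26896 = 7394
  √(1944·7394) = √14373936 = 3791.2974
r = -2109 / 3791.2974 = -0.5563
t = r·√(n−2)/√(1−r²) = -0.5563·√7 / √(1−0.309470) = -1.471831 / 0.830981 = -1.771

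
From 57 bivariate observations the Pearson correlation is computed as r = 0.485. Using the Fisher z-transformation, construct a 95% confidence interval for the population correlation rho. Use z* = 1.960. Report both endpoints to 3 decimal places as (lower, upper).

(0.257, 0.662)

Fisher z: z_r = atanh(r) = ½·ln((1+0.485)/(1−0.485)) = 0.529502
SE(z) = 1/√(n−3) = 1/√54 = 0.136083
95% ⇒ z* = 1.960; margin = 1.960·0.136083 = 0.266723
CI on z-scale: (0.262779, 0.796225)
Back-transform: tanh(0.262779) = 0.256893, tanh(0.796225) = 0.661921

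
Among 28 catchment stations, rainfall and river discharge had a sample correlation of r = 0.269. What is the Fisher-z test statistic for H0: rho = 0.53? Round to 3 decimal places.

-1.572

Fisher z: atanh(0.269) = 0.275786, atanh(0.53) = 0.590145
z = (z_r − z_0)·√(n−3) = (0.275786 − 0.590145)·√25 = -0.314359 · 5.000000 = -1.572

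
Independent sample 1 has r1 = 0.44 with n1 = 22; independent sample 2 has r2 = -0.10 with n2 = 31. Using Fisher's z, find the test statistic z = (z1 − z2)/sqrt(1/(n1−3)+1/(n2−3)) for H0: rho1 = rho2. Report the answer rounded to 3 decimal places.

Fisher z-transforms: z1 = atanh(0.44) = 0.472231, z2 = atanh(-0.10) = -0.100335; difference d = 0.572566
Var(d) = 1/19 + 1/28 = 0.0526316 + 0.0357143 = 0.0883459
z = d/√Var(d) = 0.572566 / √0.0883459 = 0.572566 / 0.297230 = 1.926

1.926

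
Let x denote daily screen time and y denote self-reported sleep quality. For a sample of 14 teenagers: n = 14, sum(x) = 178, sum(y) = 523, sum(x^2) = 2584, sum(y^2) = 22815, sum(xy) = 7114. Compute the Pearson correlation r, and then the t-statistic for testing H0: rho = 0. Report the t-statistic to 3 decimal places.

Numerator: nΣxy − (Σx)(Σy) = 14·7114 − (178)(523) = 6502
Denominator: √[(nΣx²−(Σx)²)(nΣy²−(Σy)²)]
  nΣx²−(Σx)² = 14·2584 − 31684 = 4492;  nΣy²−(Σy)² = 14·22815 − 273529 = 45881
  √(4492·45881) = √206097452 = 14356.0946
r = 6502 / 14356.0946 = 0.4529
t = r·√(n−2)/√(1−r²) = 0.4529·√12 / √(1−0.205118) = 1.568892 / 0.891562 = 1.760

1.760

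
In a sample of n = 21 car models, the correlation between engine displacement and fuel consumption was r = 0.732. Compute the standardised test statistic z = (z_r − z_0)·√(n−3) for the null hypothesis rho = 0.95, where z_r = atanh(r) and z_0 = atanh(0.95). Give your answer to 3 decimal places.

z_r = atanh(0.732) = 0.933023,  z_0 = atanh(0.95) = 1.831781
SE = 1/√(n−3) = 1/√18 = 0.235702
z = (z_r − z_0)/SE = (0.933023 − 1.831781) / 0.235702 = -0.898758 / 0.235702 = -3.813

-3.813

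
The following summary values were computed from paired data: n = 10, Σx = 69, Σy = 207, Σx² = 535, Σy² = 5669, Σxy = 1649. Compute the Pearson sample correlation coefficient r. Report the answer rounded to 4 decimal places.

S_xy = nΣxy − ΣxΣy = 10·1649 − 69·207 = 16490 − 14283 = 2207
S_xx = nΣx² − (Σx)² = 10·535 − 69² = 5350 − 4761 = 589
S_yy = nΣy² − (Σy)² = 10·5669 − 207² = 56690 − 42849 = 13841
r = S_xy / √(S_xx·S_yy) = 2207 / √(589·13841) = 2207 / √8152349 = 2207 / 2855.2319 = 0.7730

0.7730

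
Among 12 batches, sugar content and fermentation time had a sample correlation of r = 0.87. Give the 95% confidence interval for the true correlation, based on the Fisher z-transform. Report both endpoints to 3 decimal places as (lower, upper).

Fisher z: z_r = atanh(r) = ½·ln((1+0.87)/(1−0.87)) = 1.333080
SE(z) = 1/√(n−3) = 1/√9 = 0.333333
95% ⇒ z* = 1.960; margin = 1.960·0.333333 = 0.653333
CI on z-scale: (0.679747, 1.986413)
Back-transform: tanh(0.679747) = 0.591355, tanh(1.986413) = 0.963055

(0.591, 0.963)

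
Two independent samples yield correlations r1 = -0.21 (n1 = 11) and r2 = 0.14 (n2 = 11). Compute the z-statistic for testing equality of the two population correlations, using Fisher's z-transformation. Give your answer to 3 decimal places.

-0.708

Fisher z-transforms: z1 = atanh(-0.21) = -0.213171, z2 = atanh(0.14) = 0.140926; difference d = -0.354097
Var(d) = 1/8 + 1/8 = 0.1250000 + 0.1250000 = 0.2500000
z = d/√Var(d) = -0.354097 / √0.2500000 = -0.354097 / 0.500000 = -0.708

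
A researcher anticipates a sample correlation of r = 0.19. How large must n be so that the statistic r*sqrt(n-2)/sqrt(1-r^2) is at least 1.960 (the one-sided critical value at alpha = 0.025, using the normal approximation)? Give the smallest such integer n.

105

r√(n−2)/√(1−r²) ≥ 1.960  ⇔  n−2 ≥ (1.960)²·(1−r²)/r²
(1−r²)/r² = (1−0.0361)/0.0361 = 26.7008
n ≥ 2 + 3.8416·26.7008 = 2 + 102.5738 = 104.5738
⌈104.5738⌉ = 105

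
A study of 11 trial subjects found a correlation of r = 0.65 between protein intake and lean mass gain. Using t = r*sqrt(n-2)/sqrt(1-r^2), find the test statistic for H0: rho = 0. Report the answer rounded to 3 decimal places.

2.566

1 − r² = 1 − 0.4225 = 0.5775;  √(1−r²) = 0.759934
√(n−2) = √9 = 3.000000
t = r·√(n−2)/√(1−r²) = 0.65 · 3.000000 / 0.759934 = 2.566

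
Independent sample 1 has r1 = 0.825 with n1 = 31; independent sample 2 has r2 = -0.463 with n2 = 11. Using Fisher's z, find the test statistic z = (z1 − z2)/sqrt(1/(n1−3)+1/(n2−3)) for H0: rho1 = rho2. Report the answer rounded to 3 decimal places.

4.174

Fisher z-transforms: z1 = atanh(0.825) = 1.172275, z2 = atanh(-0.463) = -0.501123; difference d = 1.673398
Var(d) = 1/28 + 1/8 = 0.0357143 + 0.1250000 = 0.1607143
z = d/√Var(d) = 1.673398 / √0.1607143 = 1.673398 / 0.400892 = 4.174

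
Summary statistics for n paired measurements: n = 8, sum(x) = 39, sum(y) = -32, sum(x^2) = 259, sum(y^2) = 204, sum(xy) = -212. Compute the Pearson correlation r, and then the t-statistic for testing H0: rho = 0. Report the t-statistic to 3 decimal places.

S_xy = nΣxy − ΣxΣy = 8·(-212) − 39·(-32) = -1696 − (-1248) = -448
S_xx = nΣx² − (Σx)² = 8·259 − 39² = 2072 − 1521 = 551
S_yy = nΣy² − (Σy)² = 8·204 − (-32)² = 1632 − 1024 = 608
r = S_xy / √(S_xx·S_yy) = -448 / √(551·608) = -448 / √335008 = -448 / 578.7988 = -0.7740
t = r·√(n−2)/√(1−r²) = -0.7740·√6 / √(1−0.599076) = -1.895905 / 0.633186 = -2.994

-2.994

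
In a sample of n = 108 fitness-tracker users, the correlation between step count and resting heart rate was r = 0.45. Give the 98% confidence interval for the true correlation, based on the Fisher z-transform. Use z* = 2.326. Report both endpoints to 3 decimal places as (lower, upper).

z_r = atanh(0.45) = 0.484700;  SE = 1/√(n−3) = 1/√105 = 0.097590
z-limits: 0.484700 ± 2.326·0.097590 = 0.484700 ± 0.226994 = [0.257706, 0.711694]
ρ-limits: (tanh 0.257706, tanh 0.711694) = (0.252, 0.612)

(0.252, 0.612)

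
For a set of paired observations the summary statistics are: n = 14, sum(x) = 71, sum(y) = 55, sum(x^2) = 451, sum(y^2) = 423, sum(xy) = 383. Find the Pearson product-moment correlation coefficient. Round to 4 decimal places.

0.7587

S_xy = nΣxy − ΣxΣy = 14·383 − 71·55 = 5362 − 3905 = 1457
S_xx = nΣx² − (Σx)² = 14·451 − 71² = 6314 − 5041 = 1273
S_yy = nΣy² − (Σy)² = 14·423 − 55² = 5922 − 3025 = 2897
r = S_xy / √(S_xx·S_yy) = 1457 / √(1273·2897) = 1457 / √3687881 = 1457 / 1920.3856 = 0.7587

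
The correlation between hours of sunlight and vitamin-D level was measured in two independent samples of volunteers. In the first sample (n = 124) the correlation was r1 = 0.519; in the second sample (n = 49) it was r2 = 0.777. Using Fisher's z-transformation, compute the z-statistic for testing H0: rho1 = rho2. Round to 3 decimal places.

z1 = atanh(0.519) = 0.574970,  z2 = atanh(0.777) = 1.037755
SE = √(1/(n1−3) + 1/(n2−3)) = √(1/121 + 1/46) = √(0.0082645 + 0.0217391) = √0.0300036 = 0.173215
z = (z1 − z2)/SE = (0.574970 − 1.037755) / 0.173215 = -0.462785 / 0.173215 = -2.672

-2.672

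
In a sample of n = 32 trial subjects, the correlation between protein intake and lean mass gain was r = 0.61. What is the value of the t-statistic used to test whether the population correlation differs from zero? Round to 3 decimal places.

4.216

t = r·√(n−2) / √(1−r²) with r = 0.61, n = 32
  = 0.61·√30 / √(1 − 0.3721)
  = 0.61·5.477226 / 0.792401
  = 3.341108 / 0.792401 = 4.216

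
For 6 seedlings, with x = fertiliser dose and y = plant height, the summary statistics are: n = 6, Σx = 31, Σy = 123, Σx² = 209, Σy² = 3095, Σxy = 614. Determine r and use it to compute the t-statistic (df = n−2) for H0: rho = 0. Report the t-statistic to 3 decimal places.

-0.259

S_xy = nΣxy − ΣxΣy = 6·614 − 31·123 = 3684 − 3813 = -129
S_xx = nΣx² − (Σx)² = 6·209 − 31² = 1254 − 961 = 293
S_yy = nΣy² − (Σy)² = 6·3095 − 123² = 18570 − 15129 = 3441
r = S_xy / √(S_xx·S_yy) = -129 / √(293·3441) = -129 / √1008213 = -129 / 1004.0981 = -0.1285
t = r·√(n−2)/√(1−r²) = -0.1285·√4 / √(1−0.016512) = -0.257000 / 0.991710 = -0.259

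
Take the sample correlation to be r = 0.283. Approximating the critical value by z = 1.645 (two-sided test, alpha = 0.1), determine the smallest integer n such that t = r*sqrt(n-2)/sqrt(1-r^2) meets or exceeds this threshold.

r√(n−2)/√(1−r²) ≥ 1.645  ⇔  n−2 ≥ (1.645)²·(1−r²)/r²
(1−r²)/r² = (1−0.080089)/0.080089 = 11.4861
n ≥ 2 + 2.706025·11.4861 = 2 + 31.0817 = 33.0817
⌈33.0817⌉ = 34

34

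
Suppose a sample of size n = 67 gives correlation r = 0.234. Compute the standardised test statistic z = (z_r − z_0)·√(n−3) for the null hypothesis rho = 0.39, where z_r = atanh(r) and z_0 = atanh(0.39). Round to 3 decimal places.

-1.387

Fisher z: atanh(0.234) = 0.238417, atanh(0.39) = 0.411800
z = (z_r − z_0)·√(n−3) = (0.238417 − 0.411800)·√64 = -0.173383 · 8.000000 = -1.387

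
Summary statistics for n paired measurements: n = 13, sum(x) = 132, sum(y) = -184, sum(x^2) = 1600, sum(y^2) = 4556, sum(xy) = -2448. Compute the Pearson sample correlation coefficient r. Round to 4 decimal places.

-0.8143

Numerator: nΣxy − (Σx)(Σy) = 13·(-2448) − (132)(-184) = -7536
Denominator: √[(nΣx²−(Σx)²)(nΣy²−(Σy)²)]
  nΣx²−(Σx)² = 13·1600 − 17424 = 3376;  nΣy²−(Σy)² = 13·4556 − 33856 = 25372
  √(3376·25372) = √85655872 = 9255.0458
r = -7536 / 9255.0458 = -0.8143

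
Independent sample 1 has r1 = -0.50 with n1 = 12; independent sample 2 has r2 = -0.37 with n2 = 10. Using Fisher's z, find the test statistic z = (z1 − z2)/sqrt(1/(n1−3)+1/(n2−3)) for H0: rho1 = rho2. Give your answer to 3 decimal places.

-0.319

z1 = atanh(-0.50) = -0.549306,  z2 = atanh(-0.37) = -0.388423
SE = √(1/(n1−3) + 1/(n2−3)) = √(1/9 + 1/7) = √(0.1111111 + 0.1428571) = √0.2539682 = 0.503953
z = (z1 − z2)/SE = (-0.549306 − (-0.388423)) / 0.503953 = -0.160883 / 0.503953 = -0.319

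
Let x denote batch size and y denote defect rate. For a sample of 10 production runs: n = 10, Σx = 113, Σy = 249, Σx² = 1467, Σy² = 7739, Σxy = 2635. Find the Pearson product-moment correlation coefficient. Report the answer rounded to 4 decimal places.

Numerator: nΣxy − (Σx)(Σy) = 10·2635 − (113)(249) = -1787
Denominator: √[(nΣx²−(Σx)²)(nΣy²−(Σy)²)]
  nΣx²−(Σx)² = 10·1467 − 12769 = 1901;  nΣy²−(Σy)² = 10·7739 − 62001 = 15389
  √(1901·15389) = √29254489 = 5408.7419
r = -1787 / 5408.7419 = -0.3304

-0.3304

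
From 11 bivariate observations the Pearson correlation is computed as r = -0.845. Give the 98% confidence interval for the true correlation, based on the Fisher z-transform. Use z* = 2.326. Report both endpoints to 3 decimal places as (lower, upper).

z_r = atanh(-0.845) = -1.238405;  SE = 1/√(n−3) = 1/√8 = 0.353553
z-limits: -1.238405 ± 2.326·0.353553 = -1.238405 ± 0.822364 = [-2.060769, -0.416041]
ρ-limits: (tanh -2.060769, tanh -0.416041) = (-0.968, -0.394)

(-0.968, -0.394)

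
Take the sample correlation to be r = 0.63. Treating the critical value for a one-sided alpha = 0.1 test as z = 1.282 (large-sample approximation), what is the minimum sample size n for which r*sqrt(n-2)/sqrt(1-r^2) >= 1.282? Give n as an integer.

5

r√(n−2)/√(1−r²) ≥ 1.282  ⇔  n−2 ≥ (1.282)²·(1−r²)/r²
(1−r²)/r² = (1−0.3969)/0.3969 = 1.5195
n ≥ 2 + 1.643524·1.5195 = 2 + 2.4973 = 4.4973
⌈4.4973⌉ = 5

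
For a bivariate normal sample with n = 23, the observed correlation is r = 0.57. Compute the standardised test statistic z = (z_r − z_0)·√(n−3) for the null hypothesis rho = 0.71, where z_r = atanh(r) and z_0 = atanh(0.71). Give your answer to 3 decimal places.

-1.072

Fisher z: atanh(0.57) = 0.647523, atanh(0.71) = 0.887184
z = (z_r − z_0)·√(n−3) = (0.647523 − 0.887184)·√20 = -0.239661 · 4.472136 = -1.072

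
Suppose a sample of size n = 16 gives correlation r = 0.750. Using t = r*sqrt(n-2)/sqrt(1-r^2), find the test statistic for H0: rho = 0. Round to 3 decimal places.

t = r·√(n−2) / √(1−r²) with r = 0.750, n = 16
  = 0.750·√14 / √(1 − 0.562500)
  = 0.750·3.741657 / 0.661438
  = 2.806243 / 0.661438 = 4.243

4.243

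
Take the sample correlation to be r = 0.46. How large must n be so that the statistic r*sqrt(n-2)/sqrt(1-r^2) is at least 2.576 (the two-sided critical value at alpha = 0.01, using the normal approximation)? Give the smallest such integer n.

27

Need r·√(n−2)/√(1−r²) ≥ 2.576
√(n−2) ≥ 2.576·√(1−0.2116) / 0.46 = 2.576·0.887919 / 0.46 = 4.9723
n−2 ≥ 24.7238  ⇒  n ≥ 26.7238
Smallest integer n = 27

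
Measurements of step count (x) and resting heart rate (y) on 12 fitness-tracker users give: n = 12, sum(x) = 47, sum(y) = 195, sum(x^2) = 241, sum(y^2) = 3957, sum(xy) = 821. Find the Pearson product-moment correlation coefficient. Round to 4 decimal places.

0.2703

S_xy = nΣxy − ΣxΣy = 12·821 − 47·195 = 9852 − 9165 = 687
S_xx = nΣx² − (Σx)² = 12·241 − 47² = 2892 − 2209 = 683
S_yy = nΣy² − (Σy)² = 12·3957 − 195² = 47484 − 38025 = 9459
r = S_xy / √(S_xx·S_yy) = 687 / √(683·9459) = 687 / √6460497 = 687 / 2541.7508 = 0.2703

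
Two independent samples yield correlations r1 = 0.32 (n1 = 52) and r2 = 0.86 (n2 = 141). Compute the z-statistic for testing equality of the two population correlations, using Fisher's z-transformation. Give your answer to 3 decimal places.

-5.783

Fisher z-transforms: z1 = atanh(0.32) = 0.331647, z2 = atanh(0.86) = 1.293345; difference d = -0.961698
Var(d) = 1/49 + 1/138 = 0.0204082 + 0.0072464 = 0.0276546
z = d/√Var(d) = -0.961698 / √0.0276546 = -0.961698 / 0.166297 = -5.783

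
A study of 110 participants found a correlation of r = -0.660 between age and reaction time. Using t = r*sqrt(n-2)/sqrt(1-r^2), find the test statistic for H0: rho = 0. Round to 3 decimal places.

t = r·√(n−2) / √(1−r²) with r = -0.660, n = 110
  = -0.660·√108 / √(1 − 0.435600)
  = -0.660·10.392305 / 0.751266
  = -6.858921 / 0.751266 = -9.130

-9.130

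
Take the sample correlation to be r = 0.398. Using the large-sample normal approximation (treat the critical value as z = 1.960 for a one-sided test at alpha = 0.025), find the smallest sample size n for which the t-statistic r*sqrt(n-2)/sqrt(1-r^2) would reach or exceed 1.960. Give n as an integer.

23

Need r·√(n−2)/√(1−r²) ≥ 1.960
√(n−2) ≥ 1.960·√(1−0.158404) / 0.398 = 1.960·0.917385 / 0.398 = 4.5178
n−2 ≥ 20.4105  ⇒  n ≥ 22.4105
Smallest integer n = 23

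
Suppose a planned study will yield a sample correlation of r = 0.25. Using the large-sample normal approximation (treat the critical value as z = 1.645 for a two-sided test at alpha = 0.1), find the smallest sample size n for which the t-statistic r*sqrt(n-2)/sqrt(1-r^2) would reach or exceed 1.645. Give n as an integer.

43

Need r·√(n−2)/√(1−r²) ≥ 1.645
√(n−2) ≥ 1.645·√(1−0.0625) / 0.25 = 1.645·0.968246 / 0.25 = 6.3711
n−2 ≥ 40.5909  ⇒  n ≥ 42.5909
Smallest integer n = 43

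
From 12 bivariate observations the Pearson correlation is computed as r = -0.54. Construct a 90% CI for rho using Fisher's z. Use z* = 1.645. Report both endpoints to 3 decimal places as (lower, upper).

z_r = atanh(-0.54) = -0.604156;  SE = 1/√(n−3) = 1/√9 = 0.333333
z-limits: -0.604156 ± 1.645·0.333333 = -0.604156 ± 0.548333 = [-1.152489, -0.055823]
ρ-limits: (tanh -1.152489, tanh -0.055823) = (-0.819, -0.056)

(-0.819, -0.056)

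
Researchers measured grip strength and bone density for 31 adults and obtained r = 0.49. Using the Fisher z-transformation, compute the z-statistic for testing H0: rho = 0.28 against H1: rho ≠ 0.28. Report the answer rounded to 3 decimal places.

1.314

Fisher z: atanh(0.49) = 0.536060, atanh(0.28) = 0.287682
z = (z_r − z_0)·√(n−3) = (0.536060 − 0.287682)·√28 = 0.248378 · 5.291503 = 1.314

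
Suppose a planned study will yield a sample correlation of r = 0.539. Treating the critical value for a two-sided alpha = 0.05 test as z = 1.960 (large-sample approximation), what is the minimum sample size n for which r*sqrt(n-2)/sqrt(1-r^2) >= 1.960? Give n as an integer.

Need r·√(n−2)/√(1−r²) ≥ 1.960
√(n−2) ≥ 1.960·√(1−0.290521) / 0.539 = 1.960·0.842306 / 0.539 = 3.0629
n−2 ≥ 9.3814  ⇒  n ≥ 11.3814
Smallest integer n = 12

12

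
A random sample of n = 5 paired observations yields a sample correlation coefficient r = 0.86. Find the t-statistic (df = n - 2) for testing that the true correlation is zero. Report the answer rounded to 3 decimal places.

2.919

1 − r² = 1 − 0.7396 = 0.2604;  √(1−r²) = 0.510294
√(n−2) = √3 = 1.732051
t = r·√(n−2)/√(1−r²) = 0.86 · 1.732051 / 0.510294 = 2.919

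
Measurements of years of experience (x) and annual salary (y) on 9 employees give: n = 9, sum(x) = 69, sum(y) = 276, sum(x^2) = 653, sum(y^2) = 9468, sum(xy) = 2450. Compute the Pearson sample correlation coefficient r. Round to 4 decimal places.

0.9466

Numerator: nΣxy − (Σx)(Σy) = 9·2450 − (69)(276) = 3006
Denominator: √[(nΣx²−(Σx)²)(nΣy²−(Σy)²)]
  nΣx²−(Σx)² = 9·653 − 4761 = 1116;  nΣy²−(Σy)² = 9·9468 − 76176 = 9036
  √(1116·9036) = √10084176 = 3175.5592
r = 3006 / 3175.5592 = 0.9466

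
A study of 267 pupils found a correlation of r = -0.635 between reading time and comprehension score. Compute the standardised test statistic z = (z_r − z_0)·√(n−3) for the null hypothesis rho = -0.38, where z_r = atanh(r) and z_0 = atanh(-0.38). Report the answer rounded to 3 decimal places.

-5.682

z_r = atanh(-0.635) = -0.749750,  z_0 = atanh(-0.38) = -0.400060
SE = 1/√(n−3) = 1/√264 = 0.061546
z = (z_r − z_0)/SE = (-0.749750 − (-0.400060)) / 0.061546 = -0.349690 / 0.061546 = -5.682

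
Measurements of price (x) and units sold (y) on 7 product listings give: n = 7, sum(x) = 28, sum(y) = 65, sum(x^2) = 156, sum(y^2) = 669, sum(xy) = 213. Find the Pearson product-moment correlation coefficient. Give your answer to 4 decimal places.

S_xy = nΣxy − ΣxΣy = 7·213 − 28·65 = 1491 − 1820 = -329
S_xx = nΣx² − (Σx)² = 7·156 − 28² = 1092 − 784 = 308
S_yy = nΣy² − (Σy)² = 7·669 − 65² = 4683 − 4225 = 458
r = S_xy / √(S_xx·S_yy) = -329 / √(308·458) = -329 / √141064 = -329 / 375.5849 = -0.8760

-0.8760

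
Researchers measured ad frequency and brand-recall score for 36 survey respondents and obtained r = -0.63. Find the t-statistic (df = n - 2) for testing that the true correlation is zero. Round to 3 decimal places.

t = r·√(n−2) / √(1−r²) with r = -0.63, n = 36
  = -0.63·√34 / √(1 − 0.3969)
  = -0.63·5.830952 / 0.776595
  = -3.673500 / 0.776595 = -4.730

-4.730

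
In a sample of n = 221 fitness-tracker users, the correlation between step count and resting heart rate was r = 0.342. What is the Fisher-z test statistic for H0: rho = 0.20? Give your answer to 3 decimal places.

z_r = atanh(0.342) = 0.356356,  z_0 = atanh(0.20) = 0.202733
SE = 1/√(n−3) = 1/√218 = 0.067729
z = (z_r − z_0)/SE = (0.356356 − 0.202733) / 0.067729 = 0.153623 / 0.067729 = 2.268

2.268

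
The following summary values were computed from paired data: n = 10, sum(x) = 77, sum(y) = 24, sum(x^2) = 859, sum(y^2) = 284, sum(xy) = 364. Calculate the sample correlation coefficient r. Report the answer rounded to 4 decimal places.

0.7301

Numerator: nΣxy − (Σx)(Σy) = 10·364 − (77)(24) = 1792
Denominator: √[(nΣx²−(Σx)²)(nΣy²−(Σy)²)]
  nΣx²−(Σx)² = 10·859 − 5929 = 2661;  nΣy²−(Σy)² = 10·284 − 576 = 2264
  √(2661·2264) = √6024504 = 2454.4865
r = 1792 / 2454.4865 = 0.7301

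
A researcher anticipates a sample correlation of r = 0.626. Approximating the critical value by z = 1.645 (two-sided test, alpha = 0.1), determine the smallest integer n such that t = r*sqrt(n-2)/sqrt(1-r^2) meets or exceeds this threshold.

Need r·√(n−2)/√(1−r²) ≥ 1.645
√(n−2) ≥ 1.645·√(1−0.391876) / 0.626 = 1.645·0.779823 / 0.626 = 2.0492
n−2 ≥ 4.1992  ⇒  n ≥ 6.1992
Smallest integer n = 7

7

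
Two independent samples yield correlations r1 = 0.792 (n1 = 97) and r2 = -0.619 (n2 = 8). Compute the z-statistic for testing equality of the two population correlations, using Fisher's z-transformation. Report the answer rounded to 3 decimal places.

3.922

z1 = atanh(0.792) = 1.076775,  z2 = atanh(-0.619) = -0.723382
SE = √(1/(n1−3) + 1/(n2−3)) = √(1/94 + 1/5) = √(0.0106383 + 0.2000000) = √0.2106383 = 0.458953
z = (z1 − z2)/SE = (1.076775 − (-0.723382)) / 0.458953 = 1.800157 / 0.458953 = 3.922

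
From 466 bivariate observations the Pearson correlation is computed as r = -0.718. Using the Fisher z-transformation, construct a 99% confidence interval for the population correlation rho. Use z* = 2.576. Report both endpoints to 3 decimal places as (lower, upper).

(-0.771, -0.655)

Fisher z: z_r = atanh(r) = ½·ln((1+(-0.718))/(1−(-0.718))) = -0.903505
SE(z) = 1/√(n−3) = 1/√463 = 0.046474
99% ⇒ z* = 2.576; margin = 2.576·0.046474 = 0.119717
CI on z-scale: (-1.023222, -0.783788)
Back-transform: tanh(-1.023222) = -0.771176, tanh(-0.783788) = -0.654876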